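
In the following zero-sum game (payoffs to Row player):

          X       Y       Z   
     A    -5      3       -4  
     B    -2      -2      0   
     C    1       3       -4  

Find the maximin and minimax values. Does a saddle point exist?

Maximin = -2, Minimax = 0, Saddle: False

Work:
Row minimums: [-5, -2, -4] → maximin = -2
Column maximums: [1, 3, 0] → minimax = 0
No saddle point (maximin ≠ minimax). Mixed strategy needed.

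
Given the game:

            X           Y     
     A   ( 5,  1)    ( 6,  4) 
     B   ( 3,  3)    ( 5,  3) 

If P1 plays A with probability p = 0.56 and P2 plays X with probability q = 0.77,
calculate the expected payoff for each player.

E[P1] = 4.4512, E[P2] = 2.2664

Work:
E[P1] = p·q·π₁(A,X) + p·(1-q)·π₁(A,Y) + (1-p)·q·π₁(B,X) + (1-p)·(1-q)·π₁(B,Y)
= 0.56·0.77·5 + 0.56·0.23·6 + 0.44·0.77·3 + 0.44·0.23·5
= 4.4512

E[P2] = 2.2664 (similar calculation)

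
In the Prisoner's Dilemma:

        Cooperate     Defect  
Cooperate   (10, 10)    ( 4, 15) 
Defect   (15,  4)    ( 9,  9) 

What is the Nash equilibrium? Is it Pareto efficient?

(Defect, Defect) is NE; not Pareto efficient

Work:
Defect dominates Cooperate for both players:
If P2 cooperates: Defect (15) > Cooperate (10)
If P2 defects: Defect (9) > Cooperate (4)
NE: (Defect, Defect) with payoff (9, 9)
But (Cooperate, Cooperate) = (10, 10) Pareto dominates (9, 9)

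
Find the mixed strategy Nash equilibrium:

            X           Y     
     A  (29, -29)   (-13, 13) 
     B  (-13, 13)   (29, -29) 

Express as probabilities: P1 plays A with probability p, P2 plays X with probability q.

p = 0.5, q = 0.5

Work:
Find probabilities that make opponent indifferent:
P2 chooses q to make P1 indifferent between A and B
P1 chooses p to make P2 indifferent between X and Y
Mixed NE: P1 plays (A: 0.5, B: 0.5), P2 plays (X: 0.5, Y: 0.5)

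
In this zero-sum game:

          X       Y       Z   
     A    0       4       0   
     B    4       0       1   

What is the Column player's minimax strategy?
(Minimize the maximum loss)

Column should play Z, value = 1

Work:
Column player minimizes Row's maximum payoff:
Column X: max payoff to Row = 4
Column Y: max payoff to Row = 4
Column Z: max payoff to Row = 1
Minimum is 1, achieved by column Z.
Minimax strategy: Z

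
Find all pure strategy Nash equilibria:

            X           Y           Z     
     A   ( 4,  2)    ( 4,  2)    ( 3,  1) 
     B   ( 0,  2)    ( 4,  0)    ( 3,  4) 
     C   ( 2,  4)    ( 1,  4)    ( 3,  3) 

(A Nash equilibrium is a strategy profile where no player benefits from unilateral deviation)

Nash equilibrium: (A, X), (A, Y), (B, Z)

Work:
Best responses:
  P1 vs X: payoffs [4, 0, 2] → best response A (payoff 4)
  P1 vs Y: payoffs [4, 4, 1] → best response A/B (payoff 4)
  P1 vs Z: payoffs [3, 3, 3] → best response A/B/C (payoff 3)
  P2 vs A: payoffs [2, 2, 1] → best response X/Y (payoff 2)
  P2 vs B: payoffs [2, 0, 4] → best response Z (payoff 4)
  P2 vs C: payoffs [4, 4, 3] → best response X/Y (payoff 4)
Mutual best responses: (A,X), (A,Y), (B,Z) → Nash equilibria.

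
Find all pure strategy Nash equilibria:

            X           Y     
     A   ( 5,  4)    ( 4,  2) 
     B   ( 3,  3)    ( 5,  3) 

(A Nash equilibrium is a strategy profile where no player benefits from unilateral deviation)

Nash equilibrium: (A, X), (B, Y)

Work:
Best responses:
  P1 vs X: payoffs [5, 3] → best response A (payoff 5)
  P1 vs Y: payoffs [4, 5] → best response B (payoff 5)
  P2 vs A: payoffs [4, 2] → best response X (payoff 4)
  P2 vs B: payoffs [3, 3] → best response X/Y (payoff 3)
Mutual best responses: (A,X), (B,Y) → Nash equilibria.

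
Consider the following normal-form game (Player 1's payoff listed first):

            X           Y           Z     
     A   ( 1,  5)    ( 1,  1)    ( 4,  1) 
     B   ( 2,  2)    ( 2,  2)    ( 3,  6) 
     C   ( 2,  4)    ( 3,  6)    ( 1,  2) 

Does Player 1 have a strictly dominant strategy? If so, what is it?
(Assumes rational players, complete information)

No strictly dominant strategy exists for Player 1

Work:
A strategy strictly dominates another if it gives a strictly higher payoff against every opponent action. Compare each pair of P1's strategies column-by-column:
  A vs B: [1 vs 2, 1 vs 2, 4 vs 3] → A does not strictly dominate B (column X: 1 ≤ 2)
  A vs C: [1 vs 2, 1 vs 3, 4 vs 1] → A does not strictly dominate C (column X: 1 ≤ 2)
  B vs A: [2 vs 1, 2 vs 1, 3 vs 4] → B does not strictly dominate A (column Z: 3 ≤ 4)
  B vs C: [2 vs 2, 2 vs 3, 3 vs 1] → B does not strictly dominate C (column X: 2 ≤ 2)
  C vs A: [2 vs 1, 3 vs 1, 1 vs 4] → C does not strictly dominate A (column Z: 1 ≤ 4)
  C vs B: [2 vs 2, 3 vs 2, 1 vs 3] → C does not strictly dominate B (column X: 2 ≤ 2)
No single strategy strictly dominates all others → no strictly dominant strategy.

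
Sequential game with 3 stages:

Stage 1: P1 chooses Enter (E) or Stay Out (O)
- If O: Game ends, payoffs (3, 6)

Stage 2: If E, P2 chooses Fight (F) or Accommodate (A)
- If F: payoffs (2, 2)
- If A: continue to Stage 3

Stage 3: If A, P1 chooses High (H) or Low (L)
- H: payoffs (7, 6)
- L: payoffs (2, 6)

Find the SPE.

SPE: (E, A, H); Outcome (7, 6)

Work:
Stage 3: P1 chooses H (7 vs 2)
Stage 2: P2: F->2, A->6 (anticipating H). Choose A
Stage 1: P1: O->3, E->7 (anticipating A, H). Choose E
SPE path: E -> A -> H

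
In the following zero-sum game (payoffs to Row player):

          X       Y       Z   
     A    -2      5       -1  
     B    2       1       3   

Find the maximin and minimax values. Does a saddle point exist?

Maximin = 1, Minimax = 2, Saddle: False

Work:
Row minimums: [-2, 1] → maximin = 1
Column maximums: [2, 5, 3] → minimax = 2
No saddle point (maximin ≠ minimax). Mixed strategy needed.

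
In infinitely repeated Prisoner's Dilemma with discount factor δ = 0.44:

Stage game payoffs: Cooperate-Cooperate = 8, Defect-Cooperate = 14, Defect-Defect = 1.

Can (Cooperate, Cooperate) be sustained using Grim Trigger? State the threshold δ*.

δ* = 0.4615; since δ = 0.44 < 0.4615, cooperation cannot be sustained

Work:
For Grim Trigger:
Cooperate forever: 8/(1-δ)
Defect then punished: 14 + 1·δ/(1-δ)
Need: 8/(1-δ) ≥ 14 + 1·δ/(1-δ)
Solving: δ ≥ (T-R)/(T-P) = (14-8)/(14-1) = 0.4615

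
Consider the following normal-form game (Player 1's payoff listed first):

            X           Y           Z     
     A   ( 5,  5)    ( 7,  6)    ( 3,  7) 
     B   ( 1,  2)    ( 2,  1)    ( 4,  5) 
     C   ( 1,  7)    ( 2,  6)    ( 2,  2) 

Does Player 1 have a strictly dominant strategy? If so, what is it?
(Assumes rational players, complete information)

No strictly dominant strategy exists for Player 1

Work:
A strategy strictly dominates another if it gives a strictly higher payoff against every opponent action. Compare each pair of P1's strategies column-by-column:
  A vs B: [5 vs 1, 7 vs 2, 3 vs 4] → A does not strictly dominate B (column Z: 3 ≤ 4)
  A vs C: [5 vs 1, 7 vs 2, 3 vs 2] → A strictly dominates C
  B vs A: [1 vs 5, 2 vs 7, 4 vs 3] → B does not strictly dominate A (column X: 1 ≤ 5)
  B vs C: [1 vs 1, 2 vs 2, 4 vs 2] → B does not strictly dominate C (column X: 1 ≤ 1)
  C vs A: [1 vs 5, 2 vs 7, 2 vs 3] → C does not strictly dominate A (column X: 1 ≤ 5)
  C vs B: [1 vs 1, 2 vs 2, 2 vs 4] → C does not strictly dominate B (column X: 1 ≤ 1)
No single strategy strictly dominates all others → no strictly dominant strategy.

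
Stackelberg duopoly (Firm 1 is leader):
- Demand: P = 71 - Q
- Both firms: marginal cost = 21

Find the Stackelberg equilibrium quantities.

q₁* (leader) = 25.0, q₂* (follower) = 12.5

Work:
Follower's reaction: q₂ = (a - c - q₁)/2
Leader substitutes: π₁ = q₁·(a - q₁ - (a-c-q₁)/2 - c)
FOC: q₁* = (71 - 21)/2 = 25.00
Then: q₂* = (71 - 21 - 25.0)/2 = 12.50
Leader has first-mover advantage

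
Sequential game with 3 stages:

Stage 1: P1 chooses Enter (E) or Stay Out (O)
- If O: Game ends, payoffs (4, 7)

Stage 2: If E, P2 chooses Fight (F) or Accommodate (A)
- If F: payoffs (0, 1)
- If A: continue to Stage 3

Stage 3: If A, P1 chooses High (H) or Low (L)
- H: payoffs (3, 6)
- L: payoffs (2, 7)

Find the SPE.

SPE: (O, A, H); Outcome (4, 7)

Work:
Stage 3: P1 chooses H (3 vs 2)
Stage 2: P2: F->1, A->6 (anticipating H). Choose A
Stage 1: P1: O->4, E->3 (anticipating A, H). Choose O
SPE path: O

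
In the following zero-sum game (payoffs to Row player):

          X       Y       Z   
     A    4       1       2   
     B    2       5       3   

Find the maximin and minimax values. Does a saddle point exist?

Maximin = 2, Minimax = 3, Saddle: False

Work:
Row minimums: [1, 2] → maximin = 2
Column maximums: [4, 5, 3] → minimax = 3
No saddle point (maximin ≠ minimax). Mixed strategy needed.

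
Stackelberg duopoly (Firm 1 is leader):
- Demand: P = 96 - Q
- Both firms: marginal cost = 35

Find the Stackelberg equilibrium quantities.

q₁* (leader) = 30.5, q₂* (follower) = 15.25

Work:
Follower's reaction: q₂ = (a - c - q₁)/2
Leader substitutes: π₁ = q₁·(a - q₁ - (a-c-q₁)/2 - c)
FOC: q₁* = (96 - 35)/2 = 30.50
Then: q₂* = (96 - 35 - 30.5)/2 = 15.25
Leader has first-mover advantage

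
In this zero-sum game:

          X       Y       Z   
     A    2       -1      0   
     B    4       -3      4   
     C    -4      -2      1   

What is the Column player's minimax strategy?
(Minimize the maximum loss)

Column should play Y, value = -1

Work:
Column player minimizes Row's maximum payoff:
Column X: max payoff to Row = 4
Column Y: max payoff to Row = -1
Column Z: max payoff to Row = 4
Minimum is -1, achieved by column Y.
Minimax strategy: Y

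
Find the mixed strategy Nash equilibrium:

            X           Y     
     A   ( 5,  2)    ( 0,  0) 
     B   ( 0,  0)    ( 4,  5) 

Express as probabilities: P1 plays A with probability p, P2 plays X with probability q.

p = 0.7143, q = 0.4444

Work:
Find probabilities that make opponent indifferent:
P2 chooses q to make P1 indifferent between A and B
P1 chooses p to make P2 indifferent between X and Y
Mixed NE: P1 plays (A: 0.7143, B: 0.2857), P2 plays (X: 0.4444, Y: 0.5556)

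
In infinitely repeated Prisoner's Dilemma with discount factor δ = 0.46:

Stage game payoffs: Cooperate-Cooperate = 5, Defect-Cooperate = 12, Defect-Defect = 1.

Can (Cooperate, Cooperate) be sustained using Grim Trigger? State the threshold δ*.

δ* = 0.6364; since δ = 0.46 < 0.6364, cooperation cannot be sustained

Work:
For Grim Trigger:
Cooperate forever: 5/(1-δ)
Defect then punished: 12 + 1·δ/(1-δ)
Need: 5/(1-δ) ≥ 12 + 1·δ/(1-δ)
Solving: δ ≥ (T-R)/(T-P) = (12-5)/(12-1) = 0.6364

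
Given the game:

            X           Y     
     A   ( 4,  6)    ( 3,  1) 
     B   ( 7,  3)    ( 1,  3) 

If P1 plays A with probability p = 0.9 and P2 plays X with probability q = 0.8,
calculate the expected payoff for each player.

E[P1] = 4.0, E[P2] = 4.8

Work:
E[P1] = p·q·π₁(A,X) + p·(1-q)·π₁(A,Y) + (1-p)·q·π₁(B,X) + (1-p)·(1-q)·π₁(B,Y)
= 0.9·0.8·4 + 0.9·0.2·3 + 0.1·0.8·7 + 0.1·0.2·1
= 4.0

E[P2] = 4.8 (similar calculation)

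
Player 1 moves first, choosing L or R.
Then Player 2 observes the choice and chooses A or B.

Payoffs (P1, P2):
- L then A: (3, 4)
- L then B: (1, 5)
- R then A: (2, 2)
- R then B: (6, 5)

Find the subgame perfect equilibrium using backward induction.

P1 plays R, P2 plays B after L and B after R; Payoff (6, 5)

Work:
Backward induction:
After L: P2 chooses B → P1 gets 1
After R: P2 chooses B → P1 gets 6
P1 chooses R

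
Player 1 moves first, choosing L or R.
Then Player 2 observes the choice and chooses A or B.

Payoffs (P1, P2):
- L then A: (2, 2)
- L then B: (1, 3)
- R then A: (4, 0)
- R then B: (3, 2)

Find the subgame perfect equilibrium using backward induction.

P1 plays R, P2 plays B after L and B after R; Payoff (3, 2)

Work:
Backward induction:
After L: P2 chooses B → P1 gets 1
After R: P2 chooses B → P1 gets 3
P1 chooses R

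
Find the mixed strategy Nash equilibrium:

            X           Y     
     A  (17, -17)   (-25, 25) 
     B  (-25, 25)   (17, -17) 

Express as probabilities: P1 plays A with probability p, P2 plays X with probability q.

p = 0.5, q = 0.5

Work:
Find probabilities that make opponent indifferent:
P2 chooses q to make P1 indifferent between A and B
P1 chooses p to make P2 indifferent between X and Y
Mixed NE: P1 plays (A: 0.5, B: 0.5), P2 plays (X: 0.5, Y: 0.5)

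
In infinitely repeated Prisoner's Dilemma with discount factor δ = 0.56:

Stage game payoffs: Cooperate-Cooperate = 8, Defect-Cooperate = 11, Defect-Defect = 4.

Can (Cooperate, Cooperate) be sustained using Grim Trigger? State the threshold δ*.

δ* = 0.4286; since δ = 0.56 ≥ 0.4286, cooperation can be sustained

Work:
For Grim Trigger:
Cooperate forever: 8/(1-δ)
Defect then punished: 11 + 4·δ/(1-δ)
Need: 8/(1-δ) ≥ 11 + 4·δ/(1-δ)
Solving: δ ≥ (T-R)/(T-P) = (11-8)/(11-4) = 0.4286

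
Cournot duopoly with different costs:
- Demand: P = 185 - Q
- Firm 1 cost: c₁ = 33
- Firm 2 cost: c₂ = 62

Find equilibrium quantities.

q₁* = 60.33, q₂* = 31.33

Work:
Reaction: q₁ = (185 - 33 - q₂)/2
Reaction: q₂ = (185 - 62 - q₁)/2
Solve simultaneously:
q₁* = (185 - 2×33 + 62)/3 = 60.33
q₂* = (185 - 2×62 + 33)/3 = 31.33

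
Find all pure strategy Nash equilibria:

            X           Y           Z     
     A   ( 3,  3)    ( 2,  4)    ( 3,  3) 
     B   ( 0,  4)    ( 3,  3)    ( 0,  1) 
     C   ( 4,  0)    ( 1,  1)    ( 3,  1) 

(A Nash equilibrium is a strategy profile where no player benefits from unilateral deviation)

Nash equilibrium: (C, Z)

Work:
Best responses:
  P1 vs X: payoffs [3, 0, 4] → best response C (payoff 4)
  P1 vs Y: payoffs [2, 3, 1] → best response B (payoff 3)
  P1 vs Z: payoffs [3, 0, 3] → best response A/C (payoff 3)
  P2 vs A: payoffs [3, 4, 3] → best response Y (payoff 4)
  P2 vs B: payoffs [4, 3, 1] → best response X (payoff 4)
  P2 vs C: payoffs [0, 1, 1] → best response Y/Z (payoff 1)
Mutual best responses: (C,Z) → Nash equilibria.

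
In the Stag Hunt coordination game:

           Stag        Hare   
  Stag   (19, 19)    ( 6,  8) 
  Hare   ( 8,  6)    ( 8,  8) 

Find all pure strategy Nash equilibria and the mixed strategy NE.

Pure NE: (Stag, Stag) and (Hare, Hare); Mixed NE: p = 0.1538, q = 0.1538

Work:
Check pure NE:
(Stag, Stag): (19, 19) - no unilateral deviation beneficial
(Hare, Hare): (8, 8) - no unilateral deviation beneficial
Mixed NE: P1 plays Stag with p = 0.1538, P2 plays Stag with q = 0.1538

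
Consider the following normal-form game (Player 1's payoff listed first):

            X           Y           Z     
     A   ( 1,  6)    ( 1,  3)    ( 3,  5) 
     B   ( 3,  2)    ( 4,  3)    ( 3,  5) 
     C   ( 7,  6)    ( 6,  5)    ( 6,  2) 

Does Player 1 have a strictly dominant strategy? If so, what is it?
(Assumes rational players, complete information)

Yes, Player 1's strictly dominant strategy is C

Work:
A strategy strictly dominates another if it gives a strictly higher payoff against every opponent action. Compare each pair of P1's strategies column-by-column:
  A vs B: [1 vs 3, 1 vs 4, 3 vs 3] → A does not strictly dominate B (column X: 1 ≤ 3)
  A vs C: [1 vs 7, 1 vs 6, 3 vs 6] → A does not strictly dominate C (column X: 1 ≤ 7)
  B vs A: [3 vs 1, 4 vs 1, 3 vs 3] → B does not strictly dominate A (column Z: 3 ≤ 3)
  B vs C: [3 vs 7, 4 vs 6, 3 vs 6] → B does not strictly dominate C (column X: 3 ≤ 7)
  C vs A: [7 vs 1, 6 vs 1, 6 vs 3] → C strictly dominates A
  C vs B: [7 vs 3, 6 vs 4, 6 vs 3] → C strictly dominates B
C strictly dominates every other strategy → strictly dominant.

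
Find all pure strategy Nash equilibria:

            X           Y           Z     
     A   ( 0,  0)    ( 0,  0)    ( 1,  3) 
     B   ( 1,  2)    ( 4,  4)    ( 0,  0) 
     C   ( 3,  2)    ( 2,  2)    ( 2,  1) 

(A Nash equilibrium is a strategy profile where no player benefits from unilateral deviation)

Nash equilibrium: (B, Y), (C, X)

Work:
Best responses:
  P1 vs X: payoffs [0, 1, 3] → best response C (payoff 3)
  P1 vs Y: payoffs [0, 4, 2] → best response B (payoff 4)
  P1 vs Z: payoffs [1, 0, 2] → best response C (payoff 2)
  P2 vs A: payoffs [0, 0, 3] → best response Z (payoff 3)
  P2 vs B: payoffs [2, 4, 0] → best response Y (payoff 4)
  P2 vs C: payoffs [2, 2, 1] → best response X/Y (payoff 2)
Mutual best responses: (B,Y), (C,X) → Nash equilibria.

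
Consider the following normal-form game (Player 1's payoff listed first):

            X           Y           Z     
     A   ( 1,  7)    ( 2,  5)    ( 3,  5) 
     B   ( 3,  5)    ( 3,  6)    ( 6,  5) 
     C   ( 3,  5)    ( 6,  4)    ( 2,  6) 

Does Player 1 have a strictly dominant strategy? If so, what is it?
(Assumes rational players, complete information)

No strictly dominant strategy exists for Player 1

Work:
A strategy strictly dominates another if it gives a strictly higher payoff against every opponent action. Compare each pair of P1's strategies column-by-column:
  A vs B: [1 vs 3, 2 vs 3, 3 vs 6] → A does not strictly dominate B (column X: 1 ≤ 3)
  A vs C: [1 vs 3, 2 vs 6, 3 vs 2] → A does not strictly dominate C (column X: 1 ≤ 3)
  B vs A: [3 vs 1, 3 vs 2, 6 vs 3] → B strictly dominates A
  B vs C: [3 vs 3, 3 vs 6, 6 vs 2] → B does not strictly dominate C (column X: 3 ≤ 3)
  C vs A: [3 vs 1, 6 vs 2, 2 vs 3] → C does not strictly dominate A (column Z: 2 ≤ 3)
  C vs B: [3 vs 3, 6 vs 3, 2 vs 6] → C does not strictly dominate B (column X: 3 ≤ 3)
No single strategy strictly dominates all others → no strictly dominant strategy.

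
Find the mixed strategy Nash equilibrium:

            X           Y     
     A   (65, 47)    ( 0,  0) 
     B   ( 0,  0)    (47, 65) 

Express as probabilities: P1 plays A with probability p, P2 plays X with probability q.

p = 0.5804, q = 0.4196

Work:
Find probabilities that make opponent indifferent:
P2 chooses q to make P1 indifferent between A and B
P1 chooses p to make P2 indifferent between X and Y
Mixed NE: P1 plays (A: 0.5804, B: 0.4196), P2 plays (X: 0.4196, Y: 0.5804)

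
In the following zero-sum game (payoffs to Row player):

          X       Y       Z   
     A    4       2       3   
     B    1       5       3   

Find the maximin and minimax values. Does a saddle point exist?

Maximin = 2, Minimax = 3, Saddle: False

Work:
Row minimums: [2, 1] → maximin = 2
Column maximums: [4, 5, 3] → minimax = 3
No saddle point (maximin ≠ minimax). Mixed strategy needed.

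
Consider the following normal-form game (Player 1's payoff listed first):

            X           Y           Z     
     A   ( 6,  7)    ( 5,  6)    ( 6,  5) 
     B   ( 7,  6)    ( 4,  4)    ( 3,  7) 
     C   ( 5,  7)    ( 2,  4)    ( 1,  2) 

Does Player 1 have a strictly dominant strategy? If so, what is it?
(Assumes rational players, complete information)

No strictly dominant strategy exists for Player 1

Work:
A strategy strictly dominates another if it gives a strictly higher payoff against every opponent action. Compare each pair of P1's strategies column-by-column:
  A vs B: [6 vs 7, 5 vs 4, 6 vs 3] → A does not strictly dominate B (column X: 6 ≤ 7)
  A vs C: [6 vs 5, 5 vs 2, 6 vs 1] → A strictly dominates C
  B vs A: [7 vs 6, 4 vs 5, 3 vs 6] → B does not strictly dominate A (column Y: 4 ≤ 5)
  B vs C: [7 vs 5, 4 vs 2, 3 vs 1] → B strictly dominates C
  C vs A: [5 vs 6, 2 vs 5, 1 vs 6] → C does not strictly dominate A (column X: 5 ≤ 6)
  C vs B: [5 vs 7, 2 vs 4, 1 vs 3] → C does not strictly dominate B (column X: 5 ≤ 7)
No single strategy strictly dominates all others → no strictly dominant strategy.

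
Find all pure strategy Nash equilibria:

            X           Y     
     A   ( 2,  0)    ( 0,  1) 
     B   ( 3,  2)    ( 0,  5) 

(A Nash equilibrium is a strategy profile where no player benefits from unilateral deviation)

Nash equilibrium: (A, Y), (B, Y)

Work:
Best responses:
  P1 vs X: payoffs [2, 3] → best response B (payoff 3)
  P1 vs Y: payoffs [0, 0] → best response A/B (payoff 0)
  P2 vs A: payoffs [0, 1] → best response Y (payoff 1)
  P2 vs B: payoffs [2, 5] → best response Y (payoff 5)
Mutual best responses: (A,Y), (B,Y) → Nash equilibria.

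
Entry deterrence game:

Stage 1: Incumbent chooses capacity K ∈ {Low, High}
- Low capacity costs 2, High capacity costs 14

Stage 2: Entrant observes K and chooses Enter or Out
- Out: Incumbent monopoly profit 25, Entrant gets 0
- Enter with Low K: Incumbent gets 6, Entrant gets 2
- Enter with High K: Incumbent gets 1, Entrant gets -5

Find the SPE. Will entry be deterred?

SPE: (High, Enter|Low, Out|High); Entry deterred. Incumbent net profit = 11

Work:
After Low K: Entrant enters (2 > 0)
After High K: Entrant stays out (-5 < 0)
Incumbent: Low → 6−2=4, High → 25−14=11
Incumbent chooses High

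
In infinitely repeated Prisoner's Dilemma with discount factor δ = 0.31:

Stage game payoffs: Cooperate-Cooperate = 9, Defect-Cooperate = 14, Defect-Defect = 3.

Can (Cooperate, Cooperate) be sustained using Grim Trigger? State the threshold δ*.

δ* = 0.4545; since δ = 0.31 < 0.4545, cooperation cannot be sustained

Work:
For Grim Trigger:
Cooperate forever: 9/(1-δ)
Defect then punished: 14 + 3·δ/(1-δ)
Need: 9/(1-δ) ≥ 14 + 3·δ/(1-δ)
Solving: δ ≥ (T-R)/(T-P) = (14-9)/(14-3) = 0.4545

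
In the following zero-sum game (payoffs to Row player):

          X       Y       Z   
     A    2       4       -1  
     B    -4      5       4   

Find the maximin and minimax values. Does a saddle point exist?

Maximin = -1, Minimax = 2, Saddle: False

Work:
Row minimums: [-1, -4] → maximin = -1
Column maximums: [2, 5, 4] → minimax = 2
No saddle point (maximin ≠ minimax). Mixed strategy needed.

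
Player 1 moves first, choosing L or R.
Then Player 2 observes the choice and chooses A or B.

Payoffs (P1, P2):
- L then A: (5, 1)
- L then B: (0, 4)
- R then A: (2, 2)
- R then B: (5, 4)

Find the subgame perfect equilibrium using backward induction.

P1 plays R, P2 plays B after L and B after R; Payoff (5, 4)

Work:
Backward induction:
After L: P2 chooses B → P1 gets 0
After R: P2 chooses B → P1 gets 5
P1 chooses R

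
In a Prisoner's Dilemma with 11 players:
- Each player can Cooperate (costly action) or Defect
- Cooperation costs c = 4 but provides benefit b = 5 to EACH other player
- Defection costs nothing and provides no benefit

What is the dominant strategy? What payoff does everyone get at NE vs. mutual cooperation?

Dominant: Defect; NE payoff = 0; Coop payoff = 46

Work:
Defect dominates (saves cost c = 4, benefit to others is external)
NE: All defect → everyone gets 0
If all cooperate: each receives (10)×5 - 4 = 46
Social dilemma: 46 > 0 but NE gives 0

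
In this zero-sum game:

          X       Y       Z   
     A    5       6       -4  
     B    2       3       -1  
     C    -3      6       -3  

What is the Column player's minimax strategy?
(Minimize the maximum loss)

Column should play Z, value = -1

Work:
Column player minimizes Row's maximum payoff:
Column X: max payoff to Row = 5
Column Y: max payoff to Row = 6
Column Z: max payoff to Row = -1
Minimum is -1, achieved by column Z.
Minimax strategy: Z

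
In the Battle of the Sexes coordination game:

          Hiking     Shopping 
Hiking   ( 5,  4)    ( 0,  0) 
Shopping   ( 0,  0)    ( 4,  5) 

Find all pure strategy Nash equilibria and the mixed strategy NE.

Pure NE: (Hiking, Hiking) and (Shopping, Shopping); Mixed NE: p = 0.5556, q = 0.4444

Work:
Check pure NE:
(Hiking, Hiking): (5, 4) - no unilateral deviation beneficial
(Shopping, Shopping): (4, 5) - no unilateral deviation beneficial
Mixed NE: P1 plays Hiking with p = 0.5556, P2 plays Hiking with q = 0.4444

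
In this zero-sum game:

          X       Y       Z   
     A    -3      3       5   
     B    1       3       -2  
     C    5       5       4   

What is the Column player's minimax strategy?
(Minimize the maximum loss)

Column should play X or Y or Z (all achieve the minimum), value = 5

Work:
Column player minimizes Row's maximum payoff:
Column X: max payoff to Row = 5
Column Y: max payoff to Row = 5
Column Z: max payoff to Row = 5
Minimum is 5, achieved by columns X, Y, Z (tied).
Each of X or Y or Z is a minimax strategy.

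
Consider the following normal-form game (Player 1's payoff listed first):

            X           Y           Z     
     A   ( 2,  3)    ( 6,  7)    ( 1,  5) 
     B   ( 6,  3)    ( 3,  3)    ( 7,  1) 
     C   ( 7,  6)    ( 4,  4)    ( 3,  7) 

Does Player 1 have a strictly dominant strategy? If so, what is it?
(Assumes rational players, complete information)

No strictly dominant strategy exists for Player 1

Work:
A strategy strictly dominates another if it gives a strictly higher payoff against every opponent action. Compare each pair of P1's strategies column-by-column:
  A vs B: [2 vs 6, 6 vs 3, 1 vs 7] → A does not strictly dominate B (column X: 2 ≤ 6)
  A vs C: [2 vs 7, 6 vs 4, 1 vs 3] → A does not strictly dominate C (column X: 2 ≤ 7)
  B vs A: [6 vs 2, 3 vs 6, 7 vs 1] → B does not strictly dominate A (column Y: 3 ≤ 6)
  B vs C: [6 vs 7, 3 vs 4, 7 vs 3] → B does not strictly dominate C (column X: 6 ≤ 7)
  C vs A: [7 vs 2, 4 vs 6, 3 vs 1] → C does not strictly dominate A (column Y: 4 ≤ 6)
  C vs B: [7 vs 6, 4 vs 3, 3 vs 7] → C does not strictly dominate B (column Z: 3 ≤ 7)
No single strategy strictly dominates all others → no strictly dominant strategy.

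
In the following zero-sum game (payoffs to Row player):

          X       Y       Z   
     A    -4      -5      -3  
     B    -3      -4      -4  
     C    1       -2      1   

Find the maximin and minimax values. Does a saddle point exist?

Maximin = -2, Minimax = -2, Saddle: True

Work:
Row minimums: [-5, -4, -2] → maximin = -2
Column maximums: [1, -2, 1] → minimax = -2
Saddle point exists! Game value = -2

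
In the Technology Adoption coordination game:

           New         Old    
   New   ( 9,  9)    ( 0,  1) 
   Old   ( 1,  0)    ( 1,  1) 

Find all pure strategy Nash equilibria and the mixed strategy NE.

Pure NE: (New, New) and (Old, Old); Mixed NE: p = 0.1111, q = 0.1111

Work:
Check pure NE:
(New, New): (9, 9) - no unilateral deviation beneficial
(Old, Old): (1, 1) - no unilateral deviation beneficial
Mixed NE: P1 plays New with p = 0.1111, P2 plays New with q = 0.1111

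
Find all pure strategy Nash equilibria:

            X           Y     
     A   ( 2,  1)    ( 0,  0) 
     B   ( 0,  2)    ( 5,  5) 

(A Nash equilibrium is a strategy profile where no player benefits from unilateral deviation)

Nash equilibrium: (A, X), (B, Y)

Work:
Best responses:
  P1 vs X: payoffs [2, 0] → best response A (payoff 2)
  P1 vs Y: payoffs [0, 5] → best response B (payoff 5)
  P2 vs A: payoffs [1, 0] → best response X (payoff 1)
  P2 vs B: payoffs [2, 5] → best response Y (payoff 5)
Mutual best responses: (A,X), (B,Y) → Nash equilibria.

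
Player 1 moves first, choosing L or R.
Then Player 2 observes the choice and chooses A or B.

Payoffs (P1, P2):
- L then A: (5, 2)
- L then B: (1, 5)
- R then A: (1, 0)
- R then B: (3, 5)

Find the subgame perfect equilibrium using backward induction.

P1 plays R, P2 plays B after L and B after R; Payoff (3, 5)

Work:
Backward induction:
After L: P2 chooses B → P1 gets 1
After R: P2 chooses B → P1 gets 3
P1 chooses R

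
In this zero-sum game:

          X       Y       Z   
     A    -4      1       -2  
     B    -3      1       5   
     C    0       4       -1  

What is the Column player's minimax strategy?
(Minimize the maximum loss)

Column should play X, value = 0

Work:
Column player minimizes Row's maximum payoff:
Column X: max payoff to Row = 0
Column Y: max payoff to Row = 4
Column Z: max payoff to Row = 5
Minimum is 0, achieved by column X.
Minimax strategy: X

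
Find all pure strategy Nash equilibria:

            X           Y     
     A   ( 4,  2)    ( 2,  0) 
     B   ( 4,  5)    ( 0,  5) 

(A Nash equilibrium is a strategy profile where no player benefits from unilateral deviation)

Nash equilibrium: (A, X), (B, X)

Work:
Best responses:
  P1 vs X: payoffs [4, 4] → best response A/B (payoff 4)
  P1 vs Y: payoffs [2, 0] → best response A (payoff 2)
  P2 vs A: payoffs [2, 0] → best response X (payoff 2)
  P2 vs B: payoffs [5, 5] → best response X/Y (payoff 5)
Mutual best responses: (A,X), (B,X) → Nash equilibria.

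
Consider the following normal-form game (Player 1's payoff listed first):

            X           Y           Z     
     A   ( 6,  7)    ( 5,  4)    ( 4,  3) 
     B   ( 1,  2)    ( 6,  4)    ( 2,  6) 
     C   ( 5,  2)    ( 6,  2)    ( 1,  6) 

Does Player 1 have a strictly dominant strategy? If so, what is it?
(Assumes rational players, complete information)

No strictly dominant strategy exists for Player 1

Work:
A strategy strictly dominates another if it gives a strictly higher payoff against every opponent action. Compare each pair of P1's strategies column-by-column:
  A vs B: [6 vs 1, 5 vs 6, 4 vs 2] → A does not strictly dominate B (column Y: 5 ≤ 6)
  A vs C: [6 vs 5, 5 vs 6, 4 vs 1] → A does not strictly dominate C (column Y: 5 ≤ 6)
  B vs A: [1 vs 6, 6 vs 5, 2 vs 4] → B does not strictly dominate A (column X: 1 ≤ 6)
  B vs C: [1 vs 5, 6 vs 6, 2 vs 1] → B does not strictly dominate C (column X: 1 ≤ 5)
  C vs A: [5 vs 6, 6 vs 5, 1 vs 4] → C does not strictly dominate A (column X: 5 ≤ 6)
  C vs B: [5 vs 1, 6 vs 6, 1 vs 2] → C does not strictly dominate B (column Y: 6 ≤ 6)
No single strategy strictly dominates all others → no strictly dominant strategy.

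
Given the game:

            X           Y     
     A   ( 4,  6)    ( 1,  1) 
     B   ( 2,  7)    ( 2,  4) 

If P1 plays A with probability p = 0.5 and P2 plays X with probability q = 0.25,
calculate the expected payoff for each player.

E[P1] = 1.875, E[P2] = 3.5

Work:
E[P1] = p·q·π₁(A,X) + p·(1-q)·π₁(A,Y) + (1-p)·q·π₁(B,X) + (1-p)·(1-q)·π₁(B,Y)
= 0.5·0.25·4 + 0.5·0.75·1 + 0.5·0.25·2 + 0.5·0.75·2
= 1.875

E[P2] = 3.5 (similar calculation)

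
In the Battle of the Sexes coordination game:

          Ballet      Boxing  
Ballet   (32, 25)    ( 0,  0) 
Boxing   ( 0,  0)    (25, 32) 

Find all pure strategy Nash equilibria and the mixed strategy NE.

Pure NE: (Ballet, Ballet) and (Boxing, Boxing); Mixed NE: p = 0.5614, q = 0.4386

Work:
Check pure NE:
(Ballet, Ballet): (32, 25) - no unilateral deviation beneficial
(Boxing, Boxing): (25, 32) - no unilateral deviation beneficial
Mixed NE: P1 plays Ballet with p = 0.5614, P2 plays Ballet with q = 0.4386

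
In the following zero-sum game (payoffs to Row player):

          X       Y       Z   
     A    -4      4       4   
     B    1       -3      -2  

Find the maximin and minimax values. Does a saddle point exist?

Maximin = -3, Minimax = 1, Saddle: False

Work:
Row minimums: [-4, -3] → maximin = -3
Column maximums: [1, 4, 4] → minimax = 1
No saddle point (maximin ≠ minimax). Mixed strategy needed.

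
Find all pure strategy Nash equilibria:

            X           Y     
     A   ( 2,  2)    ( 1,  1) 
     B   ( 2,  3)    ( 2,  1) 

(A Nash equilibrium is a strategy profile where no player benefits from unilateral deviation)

Nash equilibrium: (A, X), (B, X)

Work:
Best responses:
  P1 vs X: payoffs [2, 2] → best response A/B (payoff 2)
  P1 vs Y: payoffs [1, 2] → best response B (payoff 2)
  P2 vs A: payoffs [2, 1] → best response X (payoff 2)
  P2 vs B: payoffs [3, 1] → best response X (payoff 3)
Mutual best responses: (A,X), (B,X) → Nash equilibria.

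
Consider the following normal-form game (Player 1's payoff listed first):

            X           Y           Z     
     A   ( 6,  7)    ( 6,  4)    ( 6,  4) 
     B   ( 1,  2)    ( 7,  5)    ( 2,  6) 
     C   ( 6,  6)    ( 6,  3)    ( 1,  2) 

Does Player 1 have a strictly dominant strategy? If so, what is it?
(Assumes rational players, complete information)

No strictly dominant strategy exists for Player 1

Work:
A strategy strictly dominates another if it gives a strictly higher payoff against every opponent action. Compare each pair of P1's strategies column-by-column:
  A vs B: [6 vs 1, 6 vs 7, 6 vs 2] → A does not strictly dominate B (column Y: 6 ≤ 7)
  A vs C: [6 vs 6, 6 vs 6, 6 vs 1] → A does not strictly dominate C (column X: 6 ≤ 6)
  B vs A: [1 vs 6, 7 vs 6, 2 vs 6] → B does not strictly dominate A (column X: 1 ≤ 6)
  B vs C: [1 vs 6, 7 vs 6, 2 vs 1] → B does not strictly dominate C (column X: 1 ≤ 6)
  C vs A: [6 vs 6, 6 vs 6, 1 vs 6] → C does not strictly dominate A (column X: 6 ≤ 6)
  C vs B: [6 vs 1, 6 vs 7, 1 vs 2] → C does not strictly dominate B (column Y: 6 ≤ 7)
No single strategy strictly dominates all others → no strictly dominant strategy.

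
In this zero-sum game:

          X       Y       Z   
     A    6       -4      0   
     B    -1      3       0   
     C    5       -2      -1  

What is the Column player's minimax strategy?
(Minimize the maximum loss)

Column should play Z, value = 0

Work:
Column player minimizes Row's maximum payoff:
Column X: max payoff to Row = 6
Column Y: max payoff to Row = 3
Column Z: max payoff to Row = 0
Minimum is 0, achieved by column Z.
Minimax strategy: Z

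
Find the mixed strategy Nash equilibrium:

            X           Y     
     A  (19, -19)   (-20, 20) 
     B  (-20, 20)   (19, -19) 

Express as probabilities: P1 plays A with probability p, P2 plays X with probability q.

p = 0.5, q = 0.5

Work:
Find probabilities that make opponent indifferent:
P2 chooses q to make P1 indifferent between A and B
P1 chooses p to make P2 indifferent between X and Y
Mixed NE: P1 plays (A: 0.5, B: 0.5), P2 plays (X: 0.5, Y: 0.5)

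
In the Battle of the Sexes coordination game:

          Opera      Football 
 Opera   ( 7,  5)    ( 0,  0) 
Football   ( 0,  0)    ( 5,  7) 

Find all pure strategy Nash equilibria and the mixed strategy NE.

Pure NE: (Opera, Opera) and (Football, Football); Mixed NE: p = 0.5833, q = 0.4167

Work:
Check pure NE:
(Opera, Opera): (7, 5) - no unilateral deviation beneficial
(Football, Football): (5, 7) - no unilateral deviation beneficial
Mixed NE: P1 plays Opera with p = 0.5833, P2 plays Opera with q = 0.4167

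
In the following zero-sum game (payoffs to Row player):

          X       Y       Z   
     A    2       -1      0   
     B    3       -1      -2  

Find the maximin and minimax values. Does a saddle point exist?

Maximin = -1, Minimax = -1, Saddle: True

Work:
Row minimums: [-1, -2] → maximin = -1
Column maximums: [3, -1, 0] → minimax = -1
Saddle point exists! Game value = -1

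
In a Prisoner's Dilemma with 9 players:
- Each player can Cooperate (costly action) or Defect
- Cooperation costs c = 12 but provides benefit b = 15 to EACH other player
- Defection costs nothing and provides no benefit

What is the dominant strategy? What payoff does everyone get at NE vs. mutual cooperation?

Dominant: Defect; NE payoff = 0; Coop payoff = 108

Work:
Defect dominates (saves cost c = 12, benefit to others is external)
NE: All defect → everyone gets 0
If all cooperate: each receives (8)×15 - 12 = 108
Social dilemma: 108 > 0 but NE gives 0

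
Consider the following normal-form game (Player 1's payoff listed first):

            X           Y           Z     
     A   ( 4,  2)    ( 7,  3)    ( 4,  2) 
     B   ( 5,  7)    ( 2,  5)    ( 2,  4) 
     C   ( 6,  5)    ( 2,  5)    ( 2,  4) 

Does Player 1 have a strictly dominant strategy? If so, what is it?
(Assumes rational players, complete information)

No strictly dominant strategy exists for Player 1

Work:
A strategy strictly dominates another if it gives a strictly higher payoff against every opponent action. Compare each pair of P1's strategies column-by-column:
  A vs B: [4 vs 5, 7 vs 2, 4 vs 2] → A does not strictly dominate B (column X: 4 ≤ 5)
  A vs C: [4 vs 6, 7 vs 2, 4 vs 2] → A does not strictly dominate C (column X: 4 ≤ 6)
  B vs A: [5 vs 4, 2 vs 7, 2 vs 4] → B does not strictly dominate A (column Y: 2 ≤ 7)
  B vs C: [5 vs 6, 2 vs 2, 2 vs 2] → B does not strictly dominate C (column X: 5 ≤ 6)
  C vs A: [6 vs 4, 2 vs 7, 2 vs 4] → C does not strictly dominate A (column Y: 2 ≤ 7)
  C vs B: [6 vs 5, 2 vs 2, 2 vs 2] → C does not strictly dominate B (column Y: 2 ≤ 2)
No single strategy strictly dominates all others → no strictly dominant strategy.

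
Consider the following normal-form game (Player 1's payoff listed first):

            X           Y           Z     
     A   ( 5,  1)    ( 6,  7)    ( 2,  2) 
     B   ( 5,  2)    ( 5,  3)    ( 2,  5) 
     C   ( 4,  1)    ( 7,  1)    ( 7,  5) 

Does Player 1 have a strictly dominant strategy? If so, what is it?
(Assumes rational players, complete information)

No strictly dominant strategy exists for Player 1

Work:
A strategy strictly dominates another if it gives a strictly higher payoff against every opponent action. Compare each pair of P1's strategies column-by-column:
  A vs B: [5 vs 5, 6 vs 5, 2 vs 2] → A does not strictly dominate B (column X: 5 ≤ 5)
  A vs C: [5 vs 4, 6 vs 7, 2 vs 7] → A does not strictly dominate C (column Y: 6 ≤ 7)
  B vs A: [5 vs 5, 5 vs 6, 2 vs 2] → B does not strictly dominate A (column X: 5 ≤ 5)
  B vs C: [5 vs 4, 5 vs 7, 2 vs 7] → B does not strictly dominate C (column Y: 5 ≤ 7)
  C vs A: [4 vs 5, 7 vs 6, 7 vs 2] → C does not strictly dominate A (column X: 4 ≤ 5)
  C vs B: [4 vs 5, 7 vs 5, 7 vs 2] → C does not strictly dominate B (column X: 4 ≤ 5)
No single strategy strictly dominates all others → no strictly dominant strategy.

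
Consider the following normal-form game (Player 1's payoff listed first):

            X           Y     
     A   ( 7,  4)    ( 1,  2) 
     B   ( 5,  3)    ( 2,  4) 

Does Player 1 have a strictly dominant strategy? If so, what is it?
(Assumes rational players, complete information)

No strictly dominant strategy exists for Player 1

Work:
A strategy strictly dominates another if it gives a strictly higher payoff against every opponent action. Compare each pair of P1's strategies column-by-column:
  A vs B: [7 vs 5, 1 vs 2] → A does not strictly dominate B (column Y: 1 ≤ 2)
  B vs A: [5 vs 7, 2 vs 1] → B does not strictly dominate A (column X: 5 ≤ 7)
No single strategy strictly dominates all others → no strictly dominant strategy.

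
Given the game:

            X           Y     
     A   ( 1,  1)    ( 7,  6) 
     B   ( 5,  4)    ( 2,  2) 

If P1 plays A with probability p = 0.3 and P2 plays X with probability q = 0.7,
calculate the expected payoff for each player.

E[P1] = 3.71, E[P2] = 3.13

Work:
E[P1] = p·q·π₁(A,X) + p·(1-q)·π₁(A,Y) + (1-p)·q·π₁(B,X) + (1-p)·(1-q)·π₁(B,Y)
= 0.3·0.7·1 + 0.3·0.3·7 + 0.7·0.7·5 + 0.7·0.3·2
= 3.71

E[P2] = 3.13 (similar calculation)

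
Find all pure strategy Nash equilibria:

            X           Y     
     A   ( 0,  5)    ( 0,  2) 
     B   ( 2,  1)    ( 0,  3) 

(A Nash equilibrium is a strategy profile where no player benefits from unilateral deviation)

Nash equilibrium: (B, Y)

Work:
Best responses:
  P1 vs X: payoffs [0, 2] → best response B (payoff 2)
  P1 vs Y: payoffs [0, 0] → best response A/B (payoff 0)
  P2 vs A: payoffs [5, 2] → best response X (payoff 5)
  P2 vs B: payoffs [1, 3] → best response Y (payoff 3)
Mutual best responses: (B,Y) → Nash equilibria.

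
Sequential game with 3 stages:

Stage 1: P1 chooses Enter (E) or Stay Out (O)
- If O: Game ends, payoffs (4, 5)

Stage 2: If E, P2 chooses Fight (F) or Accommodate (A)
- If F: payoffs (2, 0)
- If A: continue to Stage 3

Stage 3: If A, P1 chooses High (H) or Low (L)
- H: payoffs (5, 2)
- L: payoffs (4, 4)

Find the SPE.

SPE: (E, A, H); Outcome (5, 2)

Work:
Stage 3: P1 chooses H (5 vs 4)
Stage 2: P2: F->0, A->2 (anticipating H). Choose A
Stage 1: P1: O->4, E->5 (anticipating A, H). Choose E
SPE path: E -> A -> H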